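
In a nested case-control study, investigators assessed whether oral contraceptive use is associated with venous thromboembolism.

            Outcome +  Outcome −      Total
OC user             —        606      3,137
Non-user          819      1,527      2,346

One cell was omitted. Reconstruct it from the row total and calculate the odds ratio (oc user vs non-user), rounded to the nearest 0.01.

7.79

The missing cell is in the exposed row: 3137 − 606 = 2531.
So a = 2531, b = 606, c = 819, d = 1527.
OR = (a·d)/(b·c) = (2531 × 1527) / (606 × 819) = 3864837 / 496314 = 7.78708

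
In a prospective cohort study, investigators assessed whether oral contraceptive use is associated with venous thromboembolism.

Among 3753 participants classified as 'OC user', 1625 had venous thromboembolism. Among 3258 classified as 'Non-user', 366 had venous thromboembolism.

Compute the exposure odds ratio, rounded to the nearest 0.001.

6.034

From the description: a = 1625, b = 2128, c = 366, d = 2892.
OR = (a·d)/(b·c) = (1625 × 2892) / (2128 × 366) = 4699500 / 778848 = 6.03391
The odds of venous thromboembolism are about 6.03 times as high in the oc user group.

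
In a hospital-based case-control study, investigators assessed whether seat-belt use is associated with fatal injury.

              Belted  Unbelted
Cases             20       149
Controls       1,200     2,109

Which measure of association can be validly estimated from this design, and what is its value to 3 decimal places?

Reading the table with exposure as columns: a = 20 (Belted, case), b = 1200 (Belted, non-case), c = 149 (Unbelted, case), d = 2109.
This is a hospital-based case-control study: participants were sampled on outcome status, so risks in the source population cannot be estimated directly — relative risk is not valid here. The odds ratio is the appropriate measure.
OR = (a·d)/(b·c) = (20 × 2109) / (1200 × 149) = 42180 / 178800 = 0.23591

0.236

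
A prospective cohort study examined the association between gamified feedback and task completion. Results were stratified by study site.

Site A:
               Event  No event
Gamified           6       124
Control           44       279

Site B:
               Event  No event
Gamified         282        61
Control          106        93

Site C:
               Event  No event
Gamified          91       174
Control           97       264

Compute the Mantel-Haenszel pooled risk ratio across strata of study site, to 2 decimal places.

RR_MH = Σ(aᵢ·n₀ᵢ/nᵢ) / Σ(cᵢ·n₁ᵢ/nᵢ), with n₁ᵢ = aᵢ+bᵢ (exposed), n₀ᵢ = cᵢ+dᵢ (unexposed), nᵢ = n₁ᵢ+n₀ᵢ.
Stratum 1 (Site A): n₁ = 130, n₀ = 323, n = 453; a·n₀/n = 6·323/453 = 4.2781; c·n₁/n = 44·130/453 = 12.6269
Stratum 2 (Site B): n₁ = 343, n₀ = 199, n = 542; a·n₀/n = 282·199/542 = 103.5387; c·n₁/n = 106·343/542 = 67.0812
Stratum 3 (Site C): n₁ = 265, n₀ = 361, n = 626; a·n₀/n = 91·361/626 = 52.4776; c·n₁/n = 97·265/626 = 41.0623
RR_MH = (4.2781 + 103.5387 + 52.4776) / (12.6269 + 67.0812 + 41.0623) = 160.2945 / 120.7704 = 1.32727

1.33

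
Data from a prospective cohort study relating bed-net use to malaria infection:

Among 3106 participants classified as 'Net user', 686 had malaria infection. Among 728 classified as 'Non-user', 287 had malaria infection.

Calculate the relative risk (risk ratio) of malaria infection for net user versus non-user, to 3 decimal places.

0.560

From the description: a = 686, b = 2420, c = 287, d = 441.
Risk in exposed = 686/3106 = 0.22086; risk in unexposed = 287/728 = 0.39423.
RR = 0.22086 / 0.39423 = 0.56024
The risk is 44% lower among the exposed than among the unexposed.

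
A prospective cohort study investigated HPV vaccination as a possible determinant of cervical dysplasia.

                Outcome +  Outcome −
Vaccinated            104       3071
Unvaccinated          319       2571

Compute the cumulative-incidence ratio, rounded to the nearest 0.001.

0.297

Cells: a = 104, b = 3071, c = 319, d = 2571.
Risk in exposed = 104/3175 = 0.03276; risk in unexposed = 319/2890 = 0.11038.
RR = 0.03276 / 0.11038 = 0.29675
The risk is 70% lower among the exposed than among the unexposed.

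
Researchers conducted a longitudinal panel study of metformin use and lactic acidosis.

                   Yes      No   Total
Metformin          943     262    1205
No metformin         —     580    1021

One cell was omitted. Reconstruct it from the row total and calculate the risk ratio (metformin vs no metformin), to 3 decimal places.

1.812

The missing cell is in the unexposed row: 1021 − 580 = 441.
So a = 943, b = 262, c = 441, d = 580.
RR = [a/(a+b)] / [c/(c+d)] = (943/1205) / (441/1021) = 0.78257/0.43193 = 1.81181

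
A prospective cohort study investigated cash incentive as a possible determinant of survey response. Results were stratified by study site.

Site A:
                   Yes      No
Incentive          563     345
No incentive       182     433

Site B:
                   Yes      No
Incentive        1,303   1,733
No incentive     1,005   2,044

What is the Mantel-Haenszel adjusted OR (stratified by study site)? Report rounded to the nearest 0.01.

1.83

OR_MH = Σ(aᵢdᵢ/nᵢ) / Σ(bᵢcᵢ/nᵢ), where nᵢ is the stratum total.
Stratum 1 (Site A): n = 1523; a·d/n = 563·433/1523 = 160.0650; b·c/n = 345·182/1523 = 41.2278
Stratum 2 (Site B): n = 6085; a·d/n = 1303·2044/6085 = 437.6881; b·c/n = 1733·1005/6085 = 286.2227
OR_MH = (160.0650 + 437.6881) / (41.2278 + 286.2227) = 597.7531 / 327.4505 = 1.82548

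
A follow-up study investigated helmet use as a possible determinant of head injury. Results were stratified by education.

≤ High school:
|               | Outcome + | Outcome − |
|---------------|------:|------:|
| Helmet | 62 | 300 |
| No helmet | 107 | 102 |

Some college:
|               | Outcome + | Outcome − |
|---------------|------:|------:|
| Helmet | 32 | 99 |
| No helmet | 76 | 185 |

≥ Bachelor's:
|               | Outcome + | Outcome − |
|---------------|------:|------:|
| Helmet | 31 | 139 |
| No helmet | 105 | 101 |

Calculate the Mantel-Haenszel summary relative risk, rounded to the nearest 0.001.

RR_MH = Σ(aᵢ·n₀ᵢ/nᵢ) / Σ(cᵢ·n₁ᵢ/nᵢ), with n₁ᵢ = aᵢ+bᵢ (exposed), n₀ᵢ = cᵢ+dᵢ (unexposed), nᵢ = n₁ᵢ+n₀ᵢ.
Stratum 1 (≤ High school): n₁ = 362, n₀ = 209, n = 571; a·n₀/n = 62·209/571 = 22.6935; c·n₁/n = 107·362/571 = 67.8354
Stratum 2 (Some college): n₁ = 131, n₀ = 261, n = 392; a·n₀/n = 32·261/392 = 21.3061; c·n₁/n = 76·131/392 = 25.3980
Stratum 3 (≥ Bachelor's): n₁ = 170, n₀ = 206, n = 376; a·n₀/n = 31·206/376 = 16.9840; c·n₁/n = 105·170/376 = 47.4734
RR_MH = (22.6935 + 21.3061 + 16.9840) / (67.8354 + 25.3980 + 47.4734) = 60.9837 / 140.7067 = 0.43341

0.433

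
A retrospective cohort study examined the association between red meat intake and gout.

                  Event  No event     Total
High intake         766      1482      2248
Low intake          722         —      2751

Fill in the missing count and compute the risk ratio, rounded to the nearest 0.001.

The missing cell is in the unexposed row: 2751 − 722 = 2029.
So a = 766, b = 1482, c = 722, d = 2029.
RR = [a/(a+b)] / [c/(c+d)] = (766/2248) / (722/2751) = 0.34075/0.26245 = 1.29833

1.298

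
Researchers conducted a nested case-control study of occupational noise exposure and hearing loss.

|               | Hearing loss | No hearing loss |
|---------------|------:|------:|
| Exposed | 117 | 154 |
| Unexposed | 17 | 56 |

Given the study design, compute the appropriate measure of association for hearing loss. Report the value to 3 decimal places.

2.503

Cells: a = 117, b = 154, c = 17, d = 56.
This is a nested case-control study: participants were sampled on outcome status, so risks in the source population cannot be estimated directly — relative risk is not valid here. The odds ratio is the appropriate measure.
OR = (a·d)/(b·c) = (117 × 56) / (154 × 17) = 6552 / 2618 = 2.50267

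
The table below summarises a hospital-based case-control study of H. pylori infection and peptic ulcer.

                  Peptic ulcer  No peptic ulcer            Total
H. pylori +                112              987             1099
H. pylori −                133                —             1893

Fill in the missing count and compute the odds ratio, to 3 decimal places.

1.502

The missing cell is in the unexposed row: 1893 − 133 = 1760.
So a = 112, b = 987, c = 133, d = 1760.
OR = (a·d)/(b·c) = (112 × 1760) / (987 × 133) = 197120 / 131271 = 1.50163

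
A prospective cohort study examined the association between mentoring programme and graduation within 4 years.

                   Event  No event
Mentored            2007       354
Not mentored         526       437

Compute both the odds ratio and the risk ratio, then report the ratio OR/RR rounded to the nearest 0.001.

3.027

Cells: a = 2007, b = 354, c = 526, d = 437.
OR = (2007·437)/(354·526) = 877059/186204 = 4.71020
Risk in exposed = 2007/2361 = 0.85006; risk in unexposed = 526/963 = 0.54621; RR = 1.55630
OR/RR = 4.71020 / 1.55630 = 3.02655
The outcome is not rare, so the OR lies further from 1 than the RR.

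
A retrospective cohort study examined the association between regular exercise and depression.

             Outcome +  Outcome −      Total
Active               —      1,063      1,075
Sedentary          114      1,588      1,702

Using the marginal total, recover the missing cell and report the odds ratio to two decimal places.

The missing cell is in the exposed row: 1075 − 1063 = 12.
So a = 12, b = 1063, c = 114, d = 1588.
OR = (a·d)/(b·c) = (12 × 1588) / (1063 × 114) = 19056 / 121182 = 0.15725

0.16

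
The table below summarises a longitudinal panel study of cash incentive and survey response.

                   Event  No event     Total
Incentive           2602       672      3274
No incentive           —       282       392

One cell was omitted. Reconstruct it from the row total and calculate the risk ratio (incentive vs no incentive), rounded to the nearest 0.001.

2.832

The missing cell is in the unexposed row: 392 − 282 = 110.
So a = 2602, b = 672, c = 110, d = 282.
RR = [a/(a+b)] / [c/(c+d)] = (2602/3274) / (110/392) = 0.79475/0.28061 = 2.83219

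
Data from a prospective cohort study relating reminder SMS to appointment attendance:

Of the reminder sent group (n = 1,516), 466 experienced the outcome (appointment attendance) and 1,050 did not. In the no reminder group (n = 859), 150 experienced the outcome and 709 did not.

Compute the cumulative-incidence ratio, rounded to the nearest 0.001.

From the description: a = 466, b = 1050, c = 150, d = 709.
Risk in exposed = 466/1516 = 0.30739; risk in unexposed = 150/859 = 0.17462.
RR = 0.30739 / 0.17462 = 1.76031
The risk among the exposed is 1.76 times that among the unexposed.

1.760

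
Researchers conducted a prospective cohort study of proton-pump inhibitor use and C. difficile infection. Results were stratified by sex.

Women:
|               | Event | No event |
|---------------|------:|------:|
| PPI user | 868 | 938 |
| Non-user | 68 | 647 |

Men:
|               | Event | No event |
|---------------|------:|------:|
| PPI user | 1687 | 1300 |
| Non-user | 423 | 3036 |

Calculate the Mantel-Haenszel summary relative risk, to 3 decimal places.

RR_MH = Σ(aᵢ·n₀ᵢ/nᵢ) / Σ(cᵢ·n₁ᵢ/nᵢ), with n₁ᵢ = aᵢ+bᵢ (exposed), n₀ᵢ = cᵢ+dᵢ (unexposed), nᵢ = n₁ᵢ+n₀ᵢ.
Stratum 1 (Women): n₁ = 1806, n₀ = 715, n = 2521; a·n₀/n = 868·715/2521 = 246.1801; c·n₁/n = 68·1806/2521 = 48.7140
Stratum 2 (Men): n₁ = 2987, n₀ = 3459, n = 6446; a·n₀/n = 1687·3459/6446 = 905.2642; c·n₁/n = 423·2987/6446 = 196.0132
RR_MH = (246.1801 + 905.2642) / (48.7140 + 196.0132) = 1151.4443 / 244.7272 = 4.70501

4.705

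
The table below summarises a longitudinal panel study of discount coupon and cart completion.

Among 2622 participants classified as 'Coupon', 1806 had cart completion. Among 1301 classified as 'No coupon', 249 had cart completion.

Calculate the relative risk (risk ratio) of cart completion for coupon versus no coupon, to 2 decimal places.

3.60

From the description: a = 1806, b = 816, c = 249, d = 1052.
Risk in exposed = 1806/2622 = 0.68879; risk in unexposed = 249/1301 = 0.19139.
RR = 0.68879 / 0.19139 = 3.59884
The risk among the exposed is 3.60 times that among the unexposed.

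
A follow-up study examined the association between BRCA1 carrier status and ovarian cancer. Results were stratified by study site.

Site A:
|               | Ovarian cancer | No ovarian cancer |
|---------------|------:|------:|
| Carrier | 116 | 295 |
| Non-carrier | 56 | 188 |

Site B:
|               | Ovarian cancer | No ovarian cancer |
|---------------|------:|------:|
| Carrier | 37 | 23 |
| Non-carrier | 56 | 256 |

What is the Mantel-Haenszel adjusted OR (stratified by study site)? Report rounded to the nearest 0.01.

2.05

OR_MH = Σ(aᵢdᵢ/nᵢ) / Σ(bᵢcᵢ/nᵢ), where nᵢ is the stratum total.
Stratum 1 (Site A): n = 655; a·d/n = 116·188/655 = 33.2947; b·c/n = 295·56/655 = 25.2214
Stratum 2 (Site B): n = 372; a·d/n = 37·256/372 = 25.4624; b·c/n = 23·56/372 = 3.4624
OR_MH = (33.2947 + 25.4624) / (25.2214 + 3.4624) = 58.7570 / 28.6837 = 2.04844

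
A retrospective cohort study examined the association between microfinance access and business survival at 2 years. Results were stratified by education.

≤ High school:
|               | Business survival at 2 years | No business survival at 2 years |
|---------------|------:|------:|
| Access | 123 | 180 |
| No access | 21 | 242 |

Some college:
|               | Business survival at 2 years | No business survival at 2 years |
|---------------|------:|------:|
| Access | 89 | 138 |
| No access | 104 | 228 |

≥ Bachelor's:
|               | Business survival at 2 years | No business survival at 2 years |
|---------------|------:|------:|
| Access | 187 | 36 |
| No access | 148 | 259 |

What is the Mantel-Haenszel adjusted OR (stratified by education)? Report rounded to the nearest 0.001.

OR_MH = Σ(aᵢdᵢ/nᵢ) / Σ(bᵢcᵢ/nᵢ), where nᵢ is the stratum total.
Stratum 1 (≤ High school): n = 566; a·d/n = 123·242/566 = 52.5901; b·c/n = 180·21/566 = 6.6784
Stratum 2 (Some college): n = 559; a·d/n = 89·228/559 = 36.3005; b·c/n = 138·104/559 = 25.6744
Stratum 3 (≥ Bachelor's): n = 630; a·d/n = 187·259/630 = 76.8778; b·c/n = 36·148/630 = 8.4571
OR_MH = (52.5901 + 36.3005 + 76.8778) / (6.6784 + 25.6744 + 8.4571) = 165.7684 / 40.8100 = 4.06196

4.062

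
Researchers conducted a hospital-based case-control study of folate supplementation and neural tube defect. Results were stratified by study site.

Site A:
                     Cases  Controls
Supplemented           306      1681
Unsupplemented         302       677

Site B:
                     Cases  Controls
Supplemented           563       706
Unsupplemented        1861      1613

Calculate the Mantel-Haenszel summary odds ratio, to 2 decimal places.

OR_MH = Σ(aᵢdᵢ/nᵢ) / Σ(bᵢcᵢ/nᵢ), where nᵢ is the stratum total.
Stratum 1 (Site A): n = 2966; a·d/n = 306·677/2966 = 69.8456; b·c/n = 1681·302/2966 = 171.1605
Stratum 2 (Site B): n = 4743; a·d/n = 563·1613/4743 = 191.4651; b·c/n = 706·1861/4743 = 277.0116
OR_MH = (69.8456 + 191.4651) / (171.1605 + 277.0116) = 261.3107 / 448.1721 = 0.58306

0.58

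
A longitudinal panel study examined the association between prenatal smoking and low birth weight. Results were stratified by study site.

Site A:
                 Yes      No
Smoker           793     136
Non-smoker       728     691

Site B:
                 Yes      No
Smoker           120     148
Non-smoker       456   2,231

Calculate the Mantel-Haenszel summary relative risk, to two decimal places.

RR_MH = Σ(aᵢ·n₀ᵢ/nᵢ) / Σ(cᵢ·n₁ᵢ/nᵢ), with n₁ᵢ = aᵢ+bᵢ (exposed), n₀ᵢ = cᵢ+dᵢ (unexposed), nᵢ = n₁ᵢ+n₀ᵢ.
Stratum 1 (Site A): n₁ = 929, n₀ = 1419, n = 2348; a·n₀/n = 793·1419/2348 = 479.2449; c·n₁/n = 728·929/2348 = 288.0375
Stratum 2 (Site B): n₁ = 268, n₀ = 2687, n = 2955; a·n₀/n = 120·2687/2955 = 109.1168; c·n₁/n = 456·268/2955 = 41.3563
RR_MH = (479.2449 + 109.1168) / (288.0375 + 41.3563) = 588.3616 / 329.3938 = 1.78620

1.79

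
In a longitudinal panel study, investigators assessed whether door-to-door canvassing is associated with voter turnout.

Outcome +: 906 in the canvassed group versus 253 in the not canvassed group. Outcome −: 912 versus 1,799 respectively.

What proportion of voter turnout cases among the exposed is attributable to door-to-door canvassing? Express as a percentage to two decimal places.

75.26

From the description: a = 906, b = 912, c = 253, d = 1799.
Risk in exposed = 906/1818 = 0.49835; risk in unexposed = 253/2052 = 0.12329.
RR = 0.49835/0.12329 = 4.04195
AR% = (RR − 1)/RR × 100 = (4.04195 − 1)/4.04195 × 100 = 75.2595%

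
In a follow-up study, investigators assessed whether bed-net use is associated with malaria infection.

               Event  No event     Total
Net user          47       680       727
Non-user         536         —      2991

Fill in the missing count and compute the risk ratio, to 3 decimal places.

The missing cell is in the unexposed row: 2991 − 536 = 2455.
So a = 47, b = 680, c = 536, d = 2455.
RR = [a/(a+b)] / [c/(c+d)] = (47/727) / (536/2991) = 0.06465/0.17920 = 0.36076

0.361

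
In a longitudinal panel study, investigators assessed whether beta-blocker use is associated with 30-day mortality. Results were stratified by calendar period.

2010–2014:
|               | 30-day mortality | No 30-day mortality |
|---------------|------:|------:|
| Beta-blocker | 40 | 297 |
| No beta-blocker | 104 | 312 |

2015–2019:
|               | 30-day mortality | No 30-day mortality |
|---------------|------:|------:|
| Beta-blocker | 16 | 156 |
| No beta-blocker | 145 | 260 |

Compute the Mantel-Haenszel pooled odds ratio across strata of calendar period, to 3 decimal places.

OR_MH = Σ(aᵢdᵢ/nᵢ) / Σ(bᵢcᵢ/nᵢ), where nᵢ is the stratum total.
Stratum 1 (2010–2014): n = 753; a·d/n = 40·312/753 = 16.5737; b·c/n = 297·104/753 = 41.0199
Stratum 2 (2015–2019): n = 577; a·d/n = 16·260/577 = 7.2097; b·c/n = 156·145/577 = 39.2028
OR_MH = (16.5737 + 7.2097) / (41.0199 + 39.2028) = 23.7834 / 80.2227 = 0.29647

0.296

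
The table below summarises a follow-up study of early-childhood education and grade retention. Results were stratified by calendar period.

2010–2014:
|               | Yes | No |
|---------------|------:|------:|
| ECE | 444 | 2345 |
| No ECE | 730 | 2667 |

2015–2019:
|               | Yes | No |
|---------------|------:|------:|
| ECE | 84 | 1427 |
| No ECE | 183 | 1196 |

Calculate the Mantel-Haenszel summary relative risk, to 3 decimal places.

0.668

RR_MH = Σ(aᵢ·n₀ᵢ/nᵢ) / Σ(cᵢ·n₁ᵢ/nᵢ), with n₁ᵢ = aᵢ+bᵢ (exposed), n₀ᵢ = cᵢ+dᵢ (unexposed), nᵢ = n₁ᵢ+n₀ᵢ.
Stratum 1 (2010–2014): n₁ = 2789, n₀ = 3397, n = 6186; a·n₀/n = 444·3397/6186 = 243.8196; c·n₁/n = 730·2789/6186 = 329.1254
Stratum 2 (2015–2019): n₁ = 1511, n₀ = 1379, n = 2890; a·n₀/n = 84·1379/2890 = 40.0817; c·n₁/n = 183·1511/2890 = 95.6792
RR_MH = (243.8196 + 40.0817) / (329.1254 + 95.6792) = 283.9013 / 424.8047 = 0.66831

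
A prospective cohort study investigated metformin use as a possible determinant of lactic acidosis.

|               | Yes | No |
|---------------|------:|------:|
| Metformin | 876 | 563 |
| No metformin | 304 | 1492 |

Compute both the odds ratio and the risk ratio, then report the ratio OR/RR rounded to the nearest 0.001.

2.123

Cells: a = 876, b = 563, c = 304, d = 1492.
OR = (876·1492)/(563·304) = 1306992/171152 = 7.63644
Risk in exposed = 876/1439 = 0.60876; risk in unexposed = 304/1796 = 0.16927; RR = 3.59647
OR/RR = 7.63644 / 3.59647 = 2.12332
The outcome is not rare, so the OR lies further from 1 than the RR.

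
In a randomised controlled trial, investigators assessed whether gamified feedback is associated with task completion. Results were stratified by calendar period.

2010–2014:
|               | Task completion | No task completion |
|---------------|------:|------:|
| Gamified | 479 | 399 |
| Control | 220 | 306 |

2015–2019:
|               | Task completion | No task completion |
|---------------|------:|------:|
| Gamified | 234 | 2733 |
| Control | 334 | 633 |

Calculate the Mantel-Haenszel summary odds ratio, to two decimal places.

0.48

OR_MH = Σ(aᵢdᵢ/nᵢ) / Σ(bᵢcᵢ/nᵢ), where nᵢ is the stratum total.
Stratum 1 (2010–2014): n = 1404; a·d/n = 479·306/1404 = 104.3974; b·c/n = 399·220/1404 = 62.5214
Stratum 2 (2015–2019): n = 3934; a·d/n = 234·633/3934 = 37.6518; b·c/n = 2733·334/3934 = 232.0341
OR_MH = (104.3974 + 37.6518) / (62.5214 + 232.0341) = 142.0492 / 294.5554 = 0.48225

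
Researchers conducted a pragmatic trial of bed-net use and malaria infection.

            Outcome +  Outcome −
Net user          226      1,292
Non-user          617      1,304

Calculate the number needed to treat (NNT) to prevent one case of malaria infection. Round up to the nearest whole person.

6

Risk in treated group = 226/1518 = 0.14888; risk in control = 617/1921 = 0.32119.
Absolute risk reduction = 0.32119 − 0.14888 = 0.17231
NNT = 1 / ARR = 1 / 0.17231 = 5.804 → round up → 6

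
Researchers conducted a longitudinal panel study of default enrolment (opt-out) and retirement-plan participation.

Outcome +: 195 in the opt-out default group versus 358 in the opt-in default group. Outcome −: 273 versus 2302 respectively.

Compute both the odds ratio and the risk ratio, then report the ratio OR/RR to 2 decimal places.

1.48

From the description: a = 195, b = 273, c = 358, d = 2302.
OR = (195·2302)/(273·358) = 448890/97734 = 4.59298
Risk in exposed = 195/468 = 0.41667; risk in unexposed = 358/2660 = 0.13459; RR = 3.09590
OR/RR = 4.59298 / 3.09590 = 1.48357
The outcome is not rare, so the OR lies further from 1 than the RR.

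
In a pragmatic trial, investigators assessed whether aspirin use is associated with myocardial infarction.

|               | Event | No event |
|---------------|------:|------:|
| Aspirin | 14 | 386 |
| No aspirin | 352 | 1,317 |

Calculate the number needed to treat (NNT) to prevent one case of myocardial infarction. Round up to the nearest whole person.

6

Risk in treated group = 14/400 = 0.03500; risk in control = 352/1669 = 0.21090.
Absolute risk reduction = 0.21090 − 0.03500 = 0.17590
NNT = 1 / ARR = 1 / 0.17590 = 5.685 → round up → 6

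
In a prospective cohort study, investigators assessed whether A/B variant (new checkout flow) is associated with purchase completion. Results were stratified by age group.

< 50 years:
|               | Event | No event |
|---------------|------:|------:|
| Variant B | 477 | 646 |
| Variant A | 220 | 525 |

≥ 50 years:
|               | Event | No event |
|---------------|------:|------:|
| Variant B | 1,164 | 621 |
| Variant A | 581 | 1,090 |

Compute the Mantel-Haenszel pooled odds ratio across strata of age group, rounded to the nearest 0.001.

OR_MH = Σ(aᵢdᵢ/nᵢ) / Σ(bᵢcᵢ/nᵢ), where nᵢ is the stratum total.
Stratum 1 (< 50 years): n = 1868; a·d/n = 477·525/1868 = 134.0605; b·c/n = 646·220/1868 = 76.0814
Stratum 2 (≥ 50 years): n = 3456; a·d/n = 1164·1090/3456 = 367.1181; b·c/n = 621·581/3456 = 104.3984
OR_MH = (134.0605 + 367.1181) / (76.0814 + 104.3984) = 501.1785 / 180.4798 = 2.77692

2.777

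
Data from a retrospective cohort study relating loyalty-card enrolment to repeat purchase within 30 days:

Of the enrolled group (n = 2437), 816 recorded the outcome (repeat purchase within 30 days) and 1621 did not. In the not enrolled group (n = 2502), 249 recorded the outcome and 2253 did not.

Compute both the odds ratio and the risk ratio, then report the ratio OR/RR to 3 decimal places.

1.354

From the description: a = 816, b = 1621, c = 249, d = 2253.
OR = (816·2253)/(1621·249) = 1838448/403629 = 4.55480
Risk in exposed = 816/2437 = 0.33484; risk in unexposed = 249/2502 = 0.09952; RR = 3.36452
OR/RR = 4.55480 / 3.36452 = 1.35377
The outcome is not rare, so the OR lies further from 1 than the RR.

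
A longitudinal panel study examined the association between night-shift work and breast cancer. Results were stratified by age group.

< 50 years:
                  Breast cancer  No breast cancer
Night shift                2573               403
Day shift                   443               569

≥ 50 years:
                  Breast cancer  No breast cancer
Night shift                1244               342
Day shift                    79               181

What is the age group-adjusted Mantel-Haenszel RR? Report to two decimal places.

RR_MH = Σ(aᵢ·n₀ᵢ/nᵢ) / Σ(cᵢ·n₁ᵢ/nᵢ), with n₁ᵢ = aᵢ+bᵢ (exposed), n₀ᵢ = cᵢ+dᵢ (unexposed), nᵢ = n₁ᵢ+n₀ᵢ.
Stratum 1 (< 50 years): n₁ = 2976, n₀ = 1012, n = 3988; a·n₀/n = 2573·1012/3988 = 652.9278; c·n₁/n = 443·2976/3988 = 330.5838
Stratum 2 (≥ 50 years): n₁ = 1586, n₀ = 260, n = 1846; a·n₀/n = 1244·260/1846 = 175.2113; c·n₁/n = 79·1586/1846 = 67.8732
RR_MH = (652.9278 + 175.2113) / (330.5838 + 67.8732) = 828.1391 / 398.4570 = 2.07836

2.08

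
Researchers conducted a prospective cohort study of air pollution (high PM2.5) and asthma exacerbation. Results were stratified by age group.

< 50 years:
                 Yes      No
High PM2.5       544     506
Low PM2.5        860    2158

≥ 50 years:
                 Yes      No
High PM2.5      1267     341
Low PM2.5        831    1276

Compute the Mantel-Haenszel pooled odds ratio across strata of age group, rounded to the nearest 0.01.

OR_MH = Σ(aᵢdᵢ/nᵢ) / Σ(bᵢcᵢ/nᵢ), where nᵢ is the stratum total.
Stratum 1 (< 50 years): n = 4068; a·d/n = 544·2158/4068 = 288.5821; b·c/n = 506·860/4068 = 106.9715
Stratum 2 (≥ 50 years): n = 3715; a·d/n = 1267·1276/3715 = 435.1795; b·c/n = 341·831/3715 = 76.2775
OR_MH = (288.5821 + 435.1795) / (106.9715 + 76.2775) = 723.7616 / 183.2490 = 3.94961

3.95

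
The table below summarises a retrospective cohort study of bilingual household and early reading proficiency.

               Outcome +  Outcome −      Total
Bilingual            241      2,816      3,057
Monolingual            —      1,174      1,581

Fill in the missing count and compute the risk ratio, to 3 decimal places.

The missing cell is in the unexposed row: 1581 − 1174 = 407.
So a = 241, b = 2816, c = 407, d = 1174.
RR = [a/(a+b)] / [c/(c+d)] = (241/3057) / (407/1581) = 0.07884/0.25743 = 0.30624

0.306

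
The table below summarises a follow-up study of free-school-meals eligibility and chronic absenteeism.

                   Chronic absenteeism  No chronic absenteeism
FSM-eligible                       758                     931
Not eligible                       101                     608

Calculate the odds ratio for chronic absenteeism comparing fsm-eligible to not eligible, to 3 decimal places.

4.901

Cells: a = 758, b = 931, c = 101, d = 608.
OR = (a·d)/(b·c) = (758 × 608) / (931 × 101) = 460864 / 94031 = 4.90119
The odds of chronic absenteeism are about 4.90 times as high in the fsm-eligible group.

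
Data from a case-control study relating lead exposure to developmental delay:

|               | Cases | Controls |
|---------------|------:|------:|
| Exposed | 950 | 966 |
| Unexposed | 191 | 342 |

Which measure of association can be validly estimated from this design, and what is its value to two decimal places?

1.76

Cells: a = 950, b = 966, c = 191, d = 342.
This is a case-control study: participants were sampled on outcome status, so risks in the source population cannot be estimated directly — relative risk is not valid here. The odds ratio is the appropriate measure.
OR = (a·d)/(b·c) = (950 × 342) / (966 × 191) = 324900 / 184506 = 1.76092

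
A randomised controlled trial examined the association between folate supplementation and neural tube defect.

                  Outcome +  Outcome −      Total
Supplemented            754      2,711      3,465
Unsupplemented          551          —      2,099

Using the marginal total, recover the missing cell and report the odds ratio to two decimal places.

0.78

The missing cell is in the unexposed row: 2099 − 551 = 1548.
So a = 754, b = 2711, c = 551, d = 1548.
OR = (a·d)/(b·c) = (754 × 1548) / (2711 × 551) = 1167192 / 1493761 = 0.78138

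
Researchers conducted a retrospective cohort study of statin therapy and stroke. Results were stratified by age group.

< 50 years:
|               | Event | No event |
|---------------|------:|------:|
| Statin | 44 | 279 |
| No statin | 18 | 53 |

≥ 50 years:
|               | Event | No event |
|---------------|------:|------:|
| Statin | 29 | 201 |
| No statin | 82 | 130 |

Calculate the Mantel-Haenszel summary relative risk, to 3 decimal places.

RR_MH = Σ(aᵢ·n₀ᵢ/nᵢ) / Σ(cᵢ·n₁ᵢ/nᵢ), with n₁ᵢ = aᵢ+bᵢ (exposed), n₀ᵢ = cᵢ+dᵢ (unexposed), nᵢ = n₁ᵢ+n₀ᵢ.
Stratum 1 (< 50 years): n₁ = 323, n₀ = 71, n = 394; a·n₀/n = 44·71/394 = 7.9289; c·n₁/n = 18·323/394 = 14.7563
Stratum 2 (≥ 50 years): n₁ = 230, n₀ = 212, n = 442; a·n₀/n = 29·212/442 = 13.9095; c·n₁/n = 82·230/442 = 42.6697
RR_MH = (7.9289 + 13.9095) / (14.7563 + 42.6697) = 21.8384 / 57.4260 = 0.38029

0.380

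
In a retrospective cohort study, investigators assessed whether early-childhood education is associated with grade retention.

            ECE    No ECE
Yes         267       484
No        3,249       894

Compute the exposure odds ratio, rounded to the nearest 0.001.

Reading the table with exposure as columns: a = 267 (ECE, case), b = 3249 (ECE, non-case), c = 484 (No ECE, case), d = 894.
OR = (a·d)/(b·c) = (267 × 894) / (3249 × 484) = 238698 / 1572516 = 0.15179
Exposure is associated with lower odds of grade retention (OR = 0.15 < 1).

0.152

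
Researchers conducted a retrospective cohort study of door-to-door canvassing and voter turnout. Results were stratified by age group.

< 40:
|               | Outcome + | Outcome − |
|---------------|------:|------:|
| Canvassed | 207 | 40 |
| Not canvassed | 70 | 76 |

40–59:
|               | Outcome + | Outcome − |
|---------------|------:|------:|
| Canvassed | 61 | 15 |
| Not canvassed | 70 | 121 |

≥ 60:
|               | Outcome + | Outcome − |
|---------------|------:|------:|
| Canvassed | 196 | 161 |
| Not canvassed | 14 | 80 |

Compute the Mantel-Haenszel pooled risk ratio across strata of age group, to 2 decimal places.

2.15

RR_MH = Σ(aᵢ·n₀ᵢ/nᵢ) / Σ(cᵢ·n₁ᵢ/nᵢ), with n₁ᵢ = aᵢ+bᵢ (exposed), n₀ᵢ = cᵢ+dᵢ (unexposed), nᵢ = n₁ᵢ+n₀ᵢ.
Stratum 1 (< 40): n₁ = 247, n₀ = 146, n = 393; a·n₀/n = 207·146/393 = 76.9008; c·n₁/n = 70·247/393 = 43.9949
Stratum 2 (40–59): n₁ = 76, n₀ = 191, n = 267; a·n₀/n = 61·191/267 = 43.6367; c·n₁/n = 70·76/267 = 19.9251
Stratum 3 (≥ 60): n₁ = 357, n₀ = 94, n = 451; a·n₀/n = 196·94/451 = 40.8514; c·n₁/n = 14·357/451 = 11.0820
RR_MH = (76.9008 + 43.6367 + 40.8514) / (43.9949 + 19.9251 + 11.0820) = 161.3889 / 75.0020 = 2.15179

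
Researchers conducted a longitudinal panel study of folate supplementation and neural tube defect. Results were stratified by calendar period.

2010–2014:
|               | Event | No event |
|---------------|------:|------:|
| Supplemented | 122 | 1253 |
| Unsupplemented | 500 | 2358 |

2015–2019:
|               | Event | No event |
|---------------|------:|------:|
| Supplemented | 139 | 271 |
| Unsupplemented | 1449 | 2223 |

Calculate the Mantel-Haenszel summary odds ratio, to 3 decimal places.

OR_MH = Σ(aᵢdᵢ/nᵢ) / Σ(bᵢcᵢ/nᵢ), where nᵢ is the stratum total.
Stratum 1 (2010–2014): n = 4233; a·d/n = 122·2358/4233 = 67.9603; b·c/n = 1253·500/4233 = 148.0038
Stratum 2 (2015–2019): n = 4082; a·d/n = 139·2223/4082 = 75.6975; b·c/n = 271·1449/4082 = 96.1977
OR_MH = (67.9603 + 75.6975) / (148.0038 + 96.1977) = 143.6578 / 244.2015 = 0.58828

0.588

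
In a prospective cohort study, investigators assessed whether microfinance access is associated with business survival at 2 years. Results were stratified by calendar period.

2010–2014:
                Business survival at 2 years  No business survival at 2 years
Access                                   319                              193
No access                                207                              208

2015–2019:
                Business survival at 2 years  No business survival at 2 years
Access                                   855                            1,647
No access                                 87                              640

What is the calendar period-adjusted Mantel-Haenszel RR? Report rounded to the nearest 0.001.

RR_MH = Σ(aᵢ·n₀ᵢ/nᵢ) / Σ(cᵢ·n₁ᵢ/nᵢ), with n₁ᵢ = aᵢ+bᵢ (exposed), n₀ᵢ = cᵢ+dᵢ (unexposed), nᵢ = n₁ᵢ+n₀ᵢ.
Stratum 1 (2010–2014): n₁ = 512, n₀ = 415, n = 927; a·n₀/n = 319·415/927 = 142.8101; c·n₁/n = 207·512/927 = 114.3301
Stratum 2 (2015–2019): n₁ = 2502, n₀ = 727, n = 3229; a·n₀/n = 855·727/3229 = 192.5008; c·n₁/n = 87·2502/3229 = 67.4122
RR_MH = (142.8101 + 192.5008) / (114.3301 + 67.4122) = 335.3109 / 181.7423 = 1.84498

1.845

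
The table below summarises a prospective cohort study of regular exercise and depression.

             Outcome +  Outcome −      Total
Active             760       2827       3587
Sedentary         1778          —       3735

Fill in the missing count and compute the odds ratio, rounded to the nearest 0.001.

0.296

The missing cell is in the unexposed row: 3735 − 1778 = 1957.
So a = 760, b = 2827, c = 1778, d = 1957.
OR = (a·d)/(b·c) = (760 × 1957) / (2827 × 1778) = 1487320 / 5026406 = 0.29590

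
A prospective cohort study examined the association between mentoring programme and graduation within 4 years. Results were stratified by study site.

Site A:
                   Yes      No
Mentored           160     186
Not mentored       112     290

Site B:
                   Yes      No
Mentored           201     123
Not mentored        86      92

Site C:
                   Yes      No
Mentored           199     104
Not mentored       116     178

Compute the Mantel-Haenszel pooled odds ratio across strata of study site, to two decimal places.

OR_MH = Σ(aᵢdᵢ/nᵢ) / Σ(bᵢcᵢ/nᵢ), where nᵢ is the stratum total.
Stratum 1 (Site A): n = 748; a·d/n = 160·290/748 = 62.0321; b·c/n = 186·112/748 = 27.8503
Stratum 2 (Site B): n = 502; a·d/n = 201·92/502 = 36.8367; b·c/n = 123·86/502 = 21.0717
Stratum 3 (Site C): n = 597; a·d/n = 199·178/597 = 59.3333; b·c/n = 104·116/597 = 20.2077
OR_MH = (62.0321 + 36.8367 + 59.3333) / (27.8503 + 21.0717 + 20.2077) = 158.2021 / 69.1297 = 2.28848

2.29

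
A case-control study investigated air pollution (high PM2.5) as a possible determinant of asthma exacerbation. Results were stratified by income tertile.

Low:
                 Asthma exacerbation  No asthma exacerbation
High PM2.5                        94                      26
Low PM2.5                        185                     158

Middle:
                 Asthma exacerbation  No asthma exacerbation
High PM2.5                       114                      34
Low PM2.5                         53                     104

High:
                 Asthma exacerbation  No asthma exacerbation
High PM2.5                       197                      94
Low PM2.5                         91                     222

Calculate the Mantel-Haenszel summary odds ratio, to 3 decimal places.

4.707

OR_MH = Σ(aᵢdᵢ/nᵢ) / Σ(bᵢcᵢ/nᵢ), where nᵢ is the stratum total.
Stratum 1 (Low): n = 463; a·d/n = 94·158/463 = 32.0778; b·c/n = 26·185/463 = 10.3888
Stratum 2 (Middle): n = 305; a·d/n = 114·104/305 = 38.8721; b·c/n = 34·53/305 = 5.9082
Stratum 3 (High): n = 604; a·d/n = 197·222/604 = 72.4073; b·c/n = 94·91/604 = 14.1623
OR_MH = (32.0778 + 38.8721 + 72.4073) / (10.3888 + 5.9082 + 14.1623) = 143.3572 / 30.4592 = 4.70653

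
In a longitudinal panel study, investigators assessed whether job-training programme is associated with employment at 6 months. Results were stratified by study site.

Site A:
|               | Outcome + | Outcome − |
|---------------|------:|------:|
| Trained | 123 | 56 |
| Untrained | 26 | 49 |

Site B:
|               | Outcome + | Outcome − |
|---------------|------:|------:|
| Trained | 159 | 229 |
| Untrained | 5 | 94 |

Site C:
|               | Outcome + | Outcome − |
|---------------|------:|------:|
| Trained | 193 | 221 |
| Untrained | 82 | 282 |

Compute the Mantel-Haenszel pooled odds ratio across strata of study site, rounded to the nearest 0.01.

OR_MH = Σ(aᵢdᵢ/nᵢ) / Σ(bᵢcᵢ/nᵢ), where nᵢ is the stratum total.
Stratum 1 (Site A): n = 254; a·d/n = 123·49/254 = 23.7283; b·c/n = 56·26/254 = 5.7323
Stratum 2 (Site B): n = 487; a·d/n = 159·94/487 = 30.6899; b·c/n = 229·5/487 = 2.3511
Stratum 3 (Site C): n = 778; a·d/n = 193·282/778 = 69.9563; b·c/n = 221·82/778 = 23.2931
OR_MH = (23.7283 + 30.6899 + 69.9563) / (5.7323 + 2.3511 + 23.2931) = 124.3746 / 31.3765 = 3.96394

3.96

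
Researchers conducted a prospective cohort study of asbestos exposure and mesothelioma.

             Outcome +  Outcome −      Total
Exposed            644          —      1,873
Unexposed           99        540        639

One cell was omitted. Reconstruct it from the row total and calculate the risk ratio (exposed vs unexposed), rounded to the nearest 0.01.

2.22

The missing cell is in the exposed row: 1873 − 644 = 1229.
So a = 644, b = 1229, c = 99, d = 540.
RR = [a/(a+b)] / [c/(c+d)] = (644/1873) / (99/639) = 0.34383/0.15493 = 2.21929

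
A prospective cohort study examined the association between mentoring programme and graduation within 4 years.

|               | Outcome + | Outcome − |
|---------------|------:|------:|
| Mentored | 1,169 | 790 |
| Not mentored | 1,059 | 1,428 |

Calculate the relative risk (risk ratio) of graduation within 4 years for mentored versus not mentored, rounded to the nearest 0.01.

1.40

Cells: a = 1169, b = 790, c = 1059, d = 1428.
Risk in exposed = 1169/1959 = 0.59673; risk in unexposed = 1059/2487 = 0.42581.
RR = 0.59673 / 0.42581 = 1.40139
The risk among the exposed is 1.40 times that among the unexposed.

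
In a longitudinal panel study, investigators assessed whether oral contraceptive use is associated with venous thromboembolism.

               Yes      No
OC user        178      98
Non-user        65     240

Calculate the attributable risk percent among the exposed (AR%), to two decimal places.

Cells: a = 178, b = 98, c = 65, d = 240.
Risk in exposed = 178/276 = 0.64493; risk in unexposed = 65/305 = 0.21311.
RR = 0.64493/0.21311 = 3.02620
AR% = (RR − 1)/RR × 100 = (3.02620 − 1)/3.02620 × 100 = 66.9552%

66.96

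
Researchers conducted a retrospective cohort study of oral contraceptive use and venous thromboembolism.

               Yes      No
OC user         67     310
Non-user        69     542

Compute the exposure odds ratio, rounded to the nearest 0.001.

1.698

Cells: a = 67, b = 310, c = 69, d = 542.
OR = (a·d)/(b·c) = (67 × 542) / (310 × 69) = 36314 / 21390 = 1.69771
The odds of venous thromboembolism are about 1.70 times as high in the oc user group.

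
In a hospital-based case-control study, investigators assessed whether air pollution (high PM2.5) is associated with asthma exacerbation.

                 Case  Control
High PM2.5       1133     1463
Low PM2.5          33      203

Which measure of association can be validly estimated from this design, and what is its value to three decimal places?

Cells: a = 1133, b = 1463, c = 33, d = 203.
This is a hospital-based case-control study: participants were sampled on outcome status, so risks in the source population cannot be estimated directly — relative risk is not valid here. The odds ratio is the appropriate measure.
OR = (a·d)/(b·c) = (1133 × 203) / (1463 × 33) = 229999 / 48279 = 4.76396

4.764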